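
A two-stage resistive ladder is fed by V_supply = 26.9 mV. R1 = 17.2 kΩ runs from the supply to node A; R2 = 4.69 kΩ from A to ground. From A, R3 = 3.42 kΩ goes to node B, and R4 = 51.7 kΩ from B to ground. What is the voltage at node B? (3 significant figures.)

Looking into the second stage from A: R3 + R4 = 55.12 kΩ appears in parallel with R2.
R2 ‖ (R3+R4) = 4.322 kΩ.
So V_A = 26.9 × 0.2008 = 5.402 mV.
Then the unloaded second divider: V_B = V_A × R4/(R3+R4) = 5.402 × 0.9380 = 5.067 mV.

V_B ≈ 5.07 mV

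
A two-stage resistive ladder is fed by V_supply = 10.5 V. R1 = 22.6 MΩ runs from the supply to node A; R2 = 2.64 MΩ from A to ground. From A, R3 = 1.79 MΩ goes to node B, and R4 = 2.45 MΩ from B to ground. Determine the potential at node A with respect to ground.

V_A ≈ 0.705 V

Node A sees R2 in parallel with the series input of stage 2, R3 + R4 = 4.240 MΩ.
R2 ‖ (R3+R4) = 1.627 MΩ.
V_A = 10.5 × 1.627/(22.6 + 1.627) = 0.7051 V.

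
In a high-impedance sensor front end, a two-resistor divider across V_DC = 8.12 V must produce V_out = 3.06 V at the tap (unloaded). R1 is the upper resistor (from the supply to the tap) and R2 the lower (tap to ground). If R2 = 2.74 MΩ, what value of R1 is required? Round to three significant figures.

R1 ≈ 4.53 MΩ

V_out/V_DC = R2/(R1+R2) = 0.3768.
So R1 = R2 · (V_DC/V_out − 1) = 2.74 × (8.12/3.06 − 1) = 2.74 × 1.654 = 4.531 MΩ.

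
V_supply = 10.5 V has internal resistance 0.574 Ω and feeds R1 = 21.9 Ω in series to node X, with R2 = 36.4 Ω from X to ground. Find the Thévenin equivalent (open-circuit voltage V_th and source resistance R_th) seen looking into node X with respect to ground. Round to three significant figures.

R1' = 0.574 + 21.9 = 22.47 Ω (source resistance + R1).
V_th is the unloaded tap voltage: V_supply · R2/(R1'+R2) = 10.5 × 0.6183 = 6.492 V.
With V_supply suppressed (replaced by a short), R_th = R1' ‖ R2 = (22.47 × 36.4)/(22.47 + 36.4) = 13.89 Ω.

V_th ≈ 6.49 V, R_th ≈ 13.9 Ω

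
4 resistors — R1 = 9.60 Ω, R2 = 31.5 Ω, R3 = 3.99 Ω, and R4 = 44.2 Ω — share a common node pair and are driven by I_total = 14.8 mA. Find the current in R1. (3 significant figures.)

Total conductance ΣG = 1/9.60 + 1/31.5 + 1/3.99 + 1/44.2 = 0.4092 (units of 1/Ω).
R1 takes the fraction G_k/ΣG = 0.1042/0.4092 = 0.2546, so I = 14.8 × 0.2546 = 3.768 mA.

I ≈ 3.77 mA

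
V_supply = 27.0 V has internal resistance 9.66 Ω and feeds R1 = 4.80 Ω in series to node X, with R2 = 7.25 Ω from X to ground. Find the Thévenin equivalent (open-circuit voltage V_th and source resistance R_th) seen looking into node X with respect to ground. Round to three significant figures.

R1' = 9.66 + 4.80 = 14.46 Ω (source resistance + R1).
Open-circuit (no load on X): V_th = V_supply · R2/(R1' + R2) = 27.0 × 7.25/(14.46 + 7.25) = 9.017 V.
With V_supply suppressed (replaced by a short), R_th = R1' ‖ R2 = (14.46 × 7.25)/(14.46 + 7.25) = 4.829 Ω.

V_th ≈ 9.02 V, R_th ≈ 4.83 Ω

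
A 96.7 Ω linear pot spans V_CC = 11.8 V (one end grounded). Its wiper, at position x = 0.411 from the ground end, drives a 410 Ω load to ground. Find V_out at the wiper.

V_out ≈ 4.59 V

Split the track: R_lower = x·R_p = 39.74 Ω, R_upper = (1−x)·R_p = 56.96 Ω.
(x·R_p) ‖ R_L = 36.23 Ω.
Then V_out = V_CC · 36.23/(56.96 + 36.23) = 4.588 V.
(Unloaded: V_out = x·V_CC = 4.85 V.)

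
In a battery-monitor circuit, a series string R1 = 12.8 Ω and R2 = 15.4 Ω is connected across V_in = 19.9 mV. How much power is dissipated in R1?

Series current I = V_in/ΣR = 19.9/28.20 = 0.7057 mA.
V(R1) = I·R = 9.033 mV; P = V·I = 9.033 × 0.7057 = 6.374 µW.

P ≈ 6.37 µW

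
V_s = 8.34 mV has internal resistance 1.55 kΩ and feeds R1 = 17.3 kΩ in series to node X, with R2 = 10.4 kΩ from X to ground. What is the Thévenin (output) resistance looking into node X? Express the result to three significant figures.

R_th ≈ 6.70 kΩ

R1' = 1.55 + 17.3 = 18.85 kΩ (source resistance + R1).
Zeroing V_s shorts the top of R1' to ground, so R_th = R1' ‖ R2 = 6.702 kΩ.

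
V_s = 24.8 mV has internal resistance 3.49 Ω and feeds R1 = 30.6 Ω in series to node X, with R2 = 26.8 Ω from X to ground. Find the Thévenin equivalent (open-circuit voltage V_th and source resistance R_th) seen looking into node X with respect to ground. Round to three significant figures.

R1' = 3.49 + 30.6 = 34.09 Ω (source resistance + R1).
Open-circuit (no load on X): V_th = V_s · R2/(R1' + R2) = 24.8 × 26.8/(34.09 + 26.8) = 10.92 mV.
Looking into X with the source shorted: R_th = R1'·R2/(R1'+R2) = 34.09 × 26.8/60.89 = 15.00 Ω.

V_th ≈ 10.9 mV, R_th ≈ 15.0 Ω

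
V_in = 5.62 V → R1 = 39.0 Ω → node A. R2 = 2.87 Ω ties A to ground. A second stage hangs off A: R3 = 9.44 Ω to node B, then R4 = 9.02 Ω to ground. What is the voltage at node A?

V_A ≈ 0.336 V

The second stage (R3 + R4 = 18.46 Ω) loads node A in parallel with R2.
Effective lower resistance at A: R2 ‖ 18.46 = 2.484 Ω.
So V_A = 5.62 × 0.05987 = 0.3365 V.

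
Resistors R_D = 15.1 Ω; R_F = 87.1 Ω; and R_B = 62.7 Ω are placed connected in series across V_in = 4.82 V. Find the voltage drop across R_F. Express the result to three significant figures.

V ≈ 2.55 V

Series total: ΣR = 15.1 + 87.1 + 62.7 = 164.9 Ω.
V = V_in · R/ΣR = 4.82 × 0.5282 = 2.546 V.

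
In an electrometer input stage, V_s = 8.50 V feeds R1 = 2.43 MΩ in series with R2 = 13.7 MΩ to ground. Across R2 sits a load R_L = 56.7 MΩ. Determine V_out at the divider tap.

V_out ≈ 6.97 V

The load sits in parallel with R2, giving an effective lower resistance R2' = R2·R_L/(R2+R_L) = 11.03 MΩ.
Now apply the divider: V_out = 8.50 × 0.8195 = 6.966 V.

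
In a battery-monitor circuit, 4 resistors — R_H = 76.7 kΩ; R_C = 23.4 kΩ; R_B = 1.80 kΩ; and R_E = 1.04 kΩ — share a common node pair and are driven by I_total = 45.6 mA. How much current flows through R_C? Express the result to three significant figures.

I ≈ 1.24 mA

Conductances: ΣG = 1/76.7 + 1/23.4 + 1/1.80 + 1/1.04 = 1.573 (1/kΩ).
Current divider: I(R_C) = I_total · G_k/ΣG = 45.6 × (0.04274/1.573) = 45.6 × 0.02717 = 1.239 mA.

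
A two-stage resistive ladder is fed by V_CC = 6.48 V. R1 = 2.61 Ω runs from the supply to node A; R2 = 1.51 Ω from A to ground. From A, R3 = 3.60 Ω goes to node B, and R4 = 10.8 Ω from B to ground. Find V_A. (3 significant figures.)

V_A ≈ 2.23 V

Looking into the second stage from A: R3 + R4 = 14.40 Ω appears in parallel with R2.
Effective lower resistance at A: R2 ‖ 14.40 = 1.367 Ω.
V_A = 6.48 × 1.367/(2.61 + 1.367) = 2.227 V.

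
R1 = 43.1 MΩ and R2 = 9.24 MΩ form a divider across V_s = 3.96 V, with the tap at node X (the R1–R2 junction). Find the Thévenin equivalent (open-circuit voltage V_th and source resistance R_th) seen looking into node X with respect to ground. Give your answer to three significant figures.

V_th is the unloaded tap voltage: V_s · R2/(R1+R2) = 3.96 × 0.1765 = 0.6991 V.
Looking into X with the source shorted: R_th = R1·R2/(R1+R2) = 43.10 × 9.24/52.34 = 7.609 MΩ.

V_th ≈ 0.699 V, R_th ≈ 7.61 MΩ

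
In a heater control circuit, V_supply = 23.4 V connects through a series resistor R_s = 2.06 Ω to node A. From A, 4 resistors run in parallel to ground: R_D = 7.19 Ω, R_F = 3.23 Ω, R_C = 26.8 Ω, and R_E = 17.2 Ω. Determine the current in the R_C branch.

I ≈ 0.412 A

Combine the parallel branches: R_p = (1/7.19 + 1/3.23 + 1/26.8 + 1/17.2)⁻¹ = 1.838 Ω.
V_A by voltage divider: V_A = 23.4 × 1.838/(2.06 + 1.838) = 11.03 V.
I(R_C) = V_A / R_C = 11.03/26.8 = 0.4117 A.
(Check via current divider: I_total = 6.003 A; share G_k/ΣG = 0.06857 → same result.)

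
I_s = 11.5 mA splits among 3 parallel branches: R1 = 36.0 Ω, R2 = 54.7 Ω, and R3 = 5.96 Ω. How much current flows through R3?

ΣG = 1/36.0 + 1/54.7 + 1/5.96 = 0.2138.
R3 takes the fraction G_k/ΣG = 0.1678/0.2138 = 0.7846, so I = 11.5 × 0.7846 = 9.023 mA.

I ≈ 9.02 mA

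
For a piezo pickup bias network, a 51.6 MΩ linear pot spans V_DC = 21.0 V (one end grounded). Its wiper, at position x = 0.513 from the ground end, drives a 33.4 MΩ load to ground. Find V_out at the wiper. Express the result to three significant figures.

Lower segment x·R_p = 26.47 MΩ; upper segment (1−x)·R_p = 25.13 MΩ.
(x·R_p) ‖ R_L = 14.77 MΩ.
Then V_out = V_DC · 14.77/(25.13 + 14.77) = 7.773 V.
(Unloaded: V_out = x·V_DC = 10.8 V.)

V_out ≈ 7.77 V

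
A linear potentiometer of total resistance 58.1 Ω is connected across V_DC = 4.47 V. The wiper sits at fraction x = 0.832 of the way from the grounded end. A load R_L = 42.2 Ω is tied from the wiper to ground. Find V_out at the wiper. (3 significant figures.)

Split the track: R_lower = x·R_p = 48.34 Ω, R_upper = (1−x)·R_p = 9.761 Ω.
(x·R_p) ‖ R_L = 22.53 Ω.
V_out = 4.47 × 22.53/(9.761 + 22.53) = 3.119 V.

V_out ≈ 3.12 V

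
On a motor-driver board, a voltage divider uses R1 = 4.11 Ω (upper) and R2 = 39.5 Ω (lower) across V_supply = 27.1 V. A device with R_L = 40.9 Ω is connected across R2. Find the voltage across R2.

First combine the lower leg with the load: R2 ‖ R_L = 20.09 Ω.
Voltage divider with the loaded lower leg: V_out = 27.1 × 20.09/(4.11 + 20.09) = 27.1 × 0.8302 = 22.50 V.

V_out ≈ 22.5 V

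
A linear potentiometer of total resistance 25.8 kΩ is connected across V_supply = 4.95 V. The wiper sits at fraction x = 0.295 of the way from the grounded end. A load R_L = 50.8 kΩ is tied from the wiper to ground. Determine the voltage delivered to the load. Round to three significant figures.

Lower segment x·R_p = 7.611 kΩ; upper segment (1−x)·R_p = 18.19 kΩ.
(x·R_p) ‖ R_L = 6.619 kΩ.
V_out = 4.95 × 6.619/(18.19 + 6.619) = 1.321 V.

V_out ≈ 1.32 V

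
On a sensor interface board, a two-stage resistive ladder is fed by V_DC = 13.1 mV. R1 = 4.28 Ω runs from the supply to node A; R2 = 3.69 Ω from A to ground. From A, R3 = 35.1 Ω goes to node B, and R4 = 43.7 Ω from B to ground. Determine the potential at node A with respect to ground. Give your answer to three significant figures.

Node A sees R2 in parallel with the series input of stage 2, R3 + R4 = 78.80 Ω.
R2 ‖ (R3+R4) = 3.525 Ω.
V_A = 13.1 × 3.525/(4.28 + 3.525) = 5.916 mV.

V_A ≈ 5.92 mV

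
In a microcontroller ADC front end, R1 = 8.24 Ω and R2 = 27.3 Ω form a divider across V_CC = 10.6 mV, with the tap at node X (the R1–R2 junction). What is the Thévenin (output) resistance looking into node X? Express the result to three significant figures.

Zeroing V_CC shorts the top of R1 to ground, so R_th = R1 ‖ R2 = 6.330 Ω.

R_th ≈ 6.33 Ω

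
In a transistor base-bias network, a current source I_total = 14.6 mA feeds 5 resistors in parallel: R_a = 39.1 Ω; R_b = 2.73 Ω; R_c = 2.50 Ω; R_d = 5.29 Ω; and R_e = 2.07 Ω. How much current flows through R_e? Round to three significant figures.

Conductances: ΣG = 1/39.1 + 1/2.73 + 1/2.50 + 1/5.29 + 1/2.07 = 1.464 (1/Ω).
Current divider: I(R_e) = I_total · G_k/ΣG = 14.6 × (0.4831/1.464) = 14.6 × 0.3300 = 4.818 mA.

I ≈ 4.82 mA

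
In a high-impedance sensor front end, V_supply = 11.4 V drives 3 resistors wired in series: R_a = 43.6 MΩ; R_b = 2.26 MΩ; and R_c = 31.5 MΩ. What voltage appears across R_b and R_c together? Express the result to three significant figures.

Series total: ΣR = 43.6 + 2.26 + 31.5 = 77.36 MΩ.
R_{R_b..R_c} = 2.26 + 31.5 = 33.76 MΩ.
Voltage divider: V = V_supply · (33.76 / 77.36) = 11.4 × 0.4364 = 4.975 V.

V ≈ 4.97 V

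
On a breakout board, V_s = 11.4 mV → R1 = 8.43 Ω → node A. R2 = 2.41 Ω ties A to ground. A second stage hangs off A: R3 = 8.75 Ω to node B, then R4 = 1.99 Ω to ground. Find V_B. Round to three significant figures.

V_B ≈ 0.400 mV

Looking into the second stage from A: R3 + R4 = 10.74 Ω appears in parallel with R2.
Effective lower resistance at A: R2 ‖ 10.74 = 1.968 Ω.
So V_A = 11.4 × 0.1893 = 2.158 mV.
V_B = V_A × 0.1853 = 0.3998 mV.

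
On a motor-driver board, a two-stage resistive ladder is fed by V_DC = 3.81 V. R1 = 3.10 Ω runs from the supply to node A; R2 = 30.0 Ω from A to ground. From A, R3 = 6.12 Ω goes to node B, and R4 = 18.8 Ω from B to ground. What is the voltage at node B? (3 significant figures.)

V_B ≈ 2.34 V

The second stage (R3 + R4 = 24.92 Ω) loads node A in parallel with R2.
R2 ‖ (R3+R4) = 13.61 Ω.
First divider: V_A = V_DC · 13.61/(3.10 + 13.61) = 3.103 V.
V_B = V_A × 0.7544 = 2.341 V.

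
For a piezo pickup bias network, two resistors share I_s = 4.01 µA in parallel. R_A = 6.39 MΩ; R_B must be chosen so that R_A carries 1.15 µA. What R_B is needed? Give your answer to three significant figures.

R_B ≈ 2.57 MΩ

In a two-way split, I_A/I_s = R_B/(R_A + R_B).
With f = 0.2868, R_B = R_A · f/(1−f) = 6.39 × 0.4021 = 2.569 MΩ.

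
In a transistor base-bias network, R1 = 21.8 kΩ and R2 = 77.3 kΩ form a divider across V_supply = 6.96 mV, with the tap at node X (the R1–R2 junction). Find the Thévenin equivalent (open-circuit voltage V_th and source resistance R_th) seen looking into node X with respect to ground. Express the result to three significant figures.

V_th ≈ 5.43 mV, R_th ≈ 17.0 kΩ

V_th is the unloaded tap voltage: V_supply · R2/(R1+R2) = 6.96 × 0.7800 = 5.429 mV.
With V_supply suppressed (replaced by a short), R_th = R1 ‖ R2 = (21.80 × 77.3)/(21.80 + 77.3) = 17.00 kΩ.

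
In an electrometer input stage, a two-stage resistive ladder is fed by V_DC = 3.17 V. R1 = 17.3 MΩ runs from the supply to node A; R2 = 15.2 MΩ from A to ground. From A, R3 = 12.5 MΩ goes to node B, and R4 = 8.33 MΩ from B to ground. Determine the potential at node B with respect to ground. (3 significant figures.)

Node A sees R2 in parallel with the series input of stage 2, R3 + R4 = 20.83 MΩ.
R2 ‖ (R3+R4) = 8.788 MΩ.
So V_A = 3.17 × 0.3368 = 1.068 V.
Then the unloaded second divider: V_B = V_A × R4/(R3+R4) = 1.068 × 0.3999 = 0.4270 V.

V_B ≈ 0.427 V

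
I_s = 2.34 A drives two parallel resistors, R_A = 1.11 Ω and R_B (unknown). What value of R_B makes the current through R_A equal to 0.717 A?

The fraction through R_A equals R_B/(R_A+R_B).
0.717/2.34 = R_B/(R_A + R_B) → R_B = R_A · (0.3064)/(1 − 0.3064) = 1.11 × 0.4418 = 0.4904 Ω.

R_B ≈ 0.490 Ω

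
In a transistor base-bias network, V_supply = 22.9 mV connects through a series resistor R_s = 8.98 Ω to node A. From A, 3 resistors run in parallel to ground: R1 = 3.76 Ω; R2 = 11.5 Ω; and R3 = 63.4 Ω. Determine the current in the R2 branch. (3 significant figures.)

I ≈ 0.462 mA

Parallel bank: R_p = 1/(1/3.76 + 1/11.5 + 1/63.4) = 2.712 Ω.
V_A = 22.9 × 2.712/11.69 = 5.312 mV.
I(R2) = V_A / R2 = 5.312/11.5 = 0.4619 mA.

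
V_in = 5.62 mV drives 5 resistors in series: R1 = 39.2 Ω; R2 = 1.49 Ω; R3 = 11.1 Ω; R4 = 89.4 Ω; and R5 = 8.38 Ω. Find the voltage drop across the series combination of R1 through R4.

ΣR = 39.2 + 1.49 + 11.1 + 89.4 + 8.38 = 149.6 Ω.
R_{R1..R4} = 39.2 + 1.49 + 11.1 + 89.4 = 141.2 Ω.
V = V_in · R/ΣR = 5.62 × 0.9440 = 5.305 mV.

V ≈ 5.31 mV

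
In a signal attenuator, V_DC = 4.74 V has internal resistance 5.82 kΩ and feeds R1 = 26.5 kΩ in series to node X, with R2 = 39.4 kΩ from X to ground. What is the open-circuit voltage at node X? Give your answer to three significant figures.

V_th ≈ 2.60 V

R1' = 5.82 + 26.5 = 32.32 kΩ (source resistance + R1).
V_th is the unloaded tap voltage: V_DC · R2/(R1'+R2) = 4.74 × 0.5494 = 2.604 V.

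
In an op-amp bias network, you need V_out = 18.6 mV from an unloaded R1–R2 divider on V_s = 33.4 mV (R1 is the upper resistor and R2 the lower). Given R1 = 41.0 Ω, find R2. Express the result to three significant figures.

V_out/V_s = R2/(R1+R2) = 0.5569.
R2 = R1 · 0.5569/(1 − 0.5569) = 51.53 Ω.

R2 ≈ 51.5 Ω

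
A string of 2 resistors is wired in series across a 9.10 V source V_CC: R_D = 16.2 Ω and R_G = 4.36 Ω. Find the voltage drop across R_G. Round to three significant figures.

Total series resistance ΣR = 16.2 + 4.36 = 20.56 Ω.
By the voltage-divider rule, V = 9.10 × 4.360/20.56 = 1.930 V.

V ≈ 1.93 V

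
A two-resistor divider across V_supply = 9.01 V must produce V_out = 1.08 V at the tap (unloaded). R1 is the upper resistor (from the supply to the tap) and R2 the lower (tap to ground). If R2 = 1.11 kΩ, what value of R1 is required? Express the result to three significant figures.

The divider ratio is R2/(R1+R2) = 1.08/9.01 = 0.1199.
Rearranging, R1 = R2·(1−k)/k = 1.11 × 7.343 = 8.150 kΩ.

R1 ≈ 8.15 kΩ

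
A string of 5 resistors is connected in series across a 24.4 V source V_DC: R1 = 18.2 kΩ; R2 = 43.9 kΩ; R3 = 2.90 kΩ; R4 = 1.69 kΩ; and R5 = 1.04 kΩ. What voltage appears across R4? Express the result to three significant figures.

Total series resistance ΣR = 18.2 + 43.9 + 2.90 + 1.69 + 1.04 = 67.73 kΩ.
V = V_DC · R/ΣR = 24.4 × 0.02495 = 0.6088 V.

V ≈ 0.609 V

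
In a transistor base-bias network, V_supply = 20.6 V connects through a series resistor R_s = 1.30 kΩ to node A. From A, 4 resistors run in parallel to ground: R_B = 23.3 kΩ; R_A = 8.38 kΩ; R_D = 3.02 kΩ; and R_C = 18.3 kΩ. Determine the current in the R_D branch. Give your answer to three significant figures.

I ≈ 3.98 mA

Parallel bank: R_p = 1/(1/23.3 + 1/8.38 + 1/3.02 + 1/18.3) = 1.825 kΩ.
Node voltage V_A = V_supply · R_p/(R_s + R_p) = 20.6 × 0.5840 = 12.03 V.
I(R_D) = V_A / R_D = 12.03/3.02 = 3.983 mA.
(Equivalently: I_total = 6.593 mA, then current-divider fraction G_k/ΣG = 0.6042.)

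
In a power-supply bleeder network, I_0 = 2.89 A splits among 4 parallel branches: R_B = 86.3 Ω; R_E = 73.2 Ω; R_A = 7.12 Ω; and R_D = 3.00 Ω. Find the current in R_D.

Conductances: ΣG = 1/86.3 + 1/73.2 + 1/7.12 + 1/3.00 = 0.4990 (1/Ω).
Current divider: I(R_D) = I_0 · G_k/ΣG = 2.89 × (0.3333/0.4990) = 2.89 × 0.6680 = 1.930 A.

I ≈ 1.93 A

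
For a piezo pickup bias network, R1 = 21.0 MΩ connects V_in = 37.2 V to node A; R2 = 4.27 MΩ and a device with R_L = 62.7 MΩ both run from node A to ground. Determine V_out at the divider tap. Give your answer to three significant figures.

V_out ≈ 5.95 V

The load sits in parallel with R2, giving an effective lower resistance R2' = R2·R_L/(R2+R_L) = 3.998 MΩ.
Now apply the divider: V_out = 37.2 × 0.1599 = 5.949 V.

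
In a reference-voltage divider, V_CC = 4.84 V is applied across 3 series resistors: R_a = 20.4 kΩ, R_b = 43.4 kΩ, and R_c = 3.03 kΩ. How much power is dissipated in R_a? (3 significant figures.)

P ≈ 0.107 mW

ΣR = 66.83 kΩ → I = 4.84/66.83 = 0.07242 mA.
P = I²R = 0.005245 × 20.4 = 0.1070 mW.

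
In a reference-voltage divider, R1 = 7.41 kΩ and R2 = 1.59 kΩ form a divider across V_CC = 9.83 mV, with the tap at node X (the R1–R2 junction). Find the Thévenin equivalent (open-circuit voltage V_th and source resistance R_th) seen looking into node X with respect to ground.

V_th ≈ 1.74 mV, R_th ≈ 1.31 kΩ

Open-circuit (no load on X): V_th = V_CC · R2/(R1 + R2) = 9.83 × 1.59/(7.410 + 1.59) = 1.737 mV.
Zeroing V_CC shorts the top of R1 to ground, so R_th = R1 ‖ R2 = 1.309 kΩ.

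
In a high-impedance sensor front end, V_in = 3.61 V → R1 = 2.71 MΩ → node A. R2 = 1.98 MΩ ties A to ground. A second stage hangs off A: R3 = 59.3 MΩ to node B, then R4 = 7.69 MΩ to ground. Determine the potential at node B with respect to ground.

V_B ≈ 0.172 V

The second stage (R3 + R4 = 66.99 MΩ) loads node A in parallel with R2.
R2 ‖ (R3+R4) = 1.923 MΩ.
First divider: V_A = V_in · 1.923/(2.71 + 1.923) = 1.498 V.
Then the unloaded second divider: V_B = V_A × R4/(R3+R4) = 1.498 × 0.1148 = 0.1720 V.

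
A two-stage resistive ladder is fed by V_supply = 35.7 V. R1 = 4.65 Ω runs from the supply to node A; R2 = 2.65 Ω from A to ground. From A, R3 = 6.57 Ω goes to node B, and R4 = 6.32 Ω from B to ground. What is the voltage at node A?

Looking into the second stage from A: R3 + R4 = 12.89 Ω appears in parallel with R2.
R2 ‖ (R3+R4) = 2.198 Ω.
V_A = 35.7 × 2.198/(4.65 + 2.198) = 11.46 V.

V_A ≈ 11.5 V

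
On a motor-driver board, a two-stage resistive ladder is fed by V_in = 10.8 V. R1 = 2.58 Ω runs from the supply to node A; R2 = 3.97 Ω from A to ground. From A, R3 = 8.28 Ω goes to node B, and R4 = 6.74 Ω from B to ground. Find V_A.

V_A ≈ 5.93 V

Looking into the second stage from A: R3 + R4 = 15.02 Ω appears in parallel with R2.
Effective lower resistance at A: R2 ‖ 15.02 = 3.140 Ω.
V_A = 10.8 × 3.140/(2.58 + 3.140) = 5.929 V.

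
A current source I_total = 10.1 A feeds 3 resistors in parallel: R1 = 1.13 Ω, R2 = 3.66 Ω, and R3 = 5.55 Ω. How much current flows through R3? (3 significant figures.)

I ≈ 1.36 A

Conductances: ΣG = 1/1.13 + 1/3.66 + 1/5.55 = 1.338 (1/Ω).
R3 takes the fraction G_k/ΣG = 0.1802/1.338 = 0.1346, so I = 10.1 × 0.1346 = 1.360 A.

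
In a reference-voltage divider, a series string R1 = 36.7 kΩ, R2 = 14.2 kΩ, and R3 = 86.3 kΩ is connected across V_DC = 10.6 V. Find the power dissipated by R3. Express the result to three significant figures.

Series current I = V_DC/ΣR = 10.6/137.2 = 0.07726 mA.
P(R3) = I²·R3 = (0.07726)² × 86.3 = 0.5151 mW.

P ≈ 0.515 mW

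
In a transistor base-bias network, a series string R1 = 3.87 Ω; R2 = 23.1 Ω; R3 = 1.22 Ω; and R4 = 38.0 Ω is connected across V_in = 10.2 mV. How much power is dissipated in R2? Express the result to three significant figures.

P ≈ 0.549 µW

ΣR = 66.19 Ω → I = 10.2/66.19 = 0.1541 mA.
P = I²R = 0.02375 × 23.1 = 0.5486 µW.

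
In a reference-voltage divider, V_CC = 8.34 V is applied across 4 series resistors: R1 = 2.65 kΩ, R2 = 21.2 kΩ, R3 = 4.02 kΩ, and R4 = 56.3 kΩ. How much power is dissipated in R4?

P ≈ 0.553 mW

The common current is I = 8.34/84.17 = 0.09909 mA.
P = I²R = 0.009818 × 56.3 = 0.5527 mW.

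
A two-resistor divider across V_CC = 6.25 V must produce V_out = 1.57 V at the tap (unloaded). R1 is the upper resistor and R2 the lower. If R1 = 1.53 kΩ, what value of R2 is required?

R2 ≈ 0.513 kΩ

V_out/V_CC = R2/(R1+R2) = 0.2512.
So R2 = R1 · V_out/(V_CC − V_out) = 1.53 × 1.57/(6.25 − 1.57) = 1.53 × 0.3355 = 0.5133 kΩ.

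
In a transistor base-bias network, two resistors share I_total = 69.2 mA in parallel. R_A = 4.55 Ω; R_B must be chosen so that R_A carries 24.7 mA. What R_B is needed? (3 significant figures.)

R_B ≈ 2.53 Ω

The fraction through R_A equals R_B/(R_A+R_B).
With f = 0.3569, R_B = R_A · f/(1−f) = 4.55 × 0.5551 = 2.526 Ω.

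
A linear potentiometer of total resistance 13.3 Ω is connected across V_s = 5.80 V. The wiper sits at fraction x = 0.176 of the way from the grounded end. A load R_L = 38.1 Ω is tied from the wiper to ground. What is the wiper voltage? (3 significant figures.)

V_out ≈ 0.972 V

Split the track: R_lower = x·R_p = 2.341 Ω, R_upper = (1−x)·R_p = 10.96 Ω.
R_L loads the lower segment: effective lower R = 2.205 Ω.
V_out = 5.80 × 2.205/(10.96 + 2.205) = 0.9716 V.
(Unloaded: V_out = x·V_s = 1.02 V.)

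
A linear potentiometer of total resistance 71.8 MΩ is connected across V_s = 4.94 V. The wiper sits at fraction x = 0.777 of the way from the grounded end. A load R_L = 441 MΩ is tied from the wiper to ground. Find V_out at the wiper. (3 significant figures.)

The pot divides into 16.01 MΩ above the wiper and 55.79 MΩ below.
(x·R_p) ‖ R_L = 49.52 MΩ.
Loaded-divider output: V_out = 4.94 × 0.7557 = 3.733 V.

V_out ≈ 3.73 V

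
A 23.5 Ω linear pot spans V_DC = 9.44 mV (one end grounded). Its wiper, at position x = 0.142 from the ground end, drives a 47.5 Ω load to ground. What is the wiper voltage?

Split the track: R_lower = x·R_p = 3.337 Ω, R_upper = (1−x)·R_p = 20.16 Ω.
Lower segment in parallel with the load: 3.337 ‖ 47.5 = 3.118 Ω.
Then V_out = V_DC · 3.118/(20.16 + 3.118) = 1.264 mV.

V_out ≈ 1.26 mV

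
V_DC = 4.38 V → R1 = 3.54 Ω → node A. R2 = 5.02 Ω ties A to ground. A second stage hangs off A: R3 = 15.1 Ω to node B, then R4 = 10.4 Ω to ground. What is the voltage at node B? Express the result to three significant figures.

V_B ≈ 0.969 V

The second stage (R3 + R4 = 25.50 Ω) loads node A in parallel with R2.
Effective lower resistance at A: R2 ‖ 25.50 = 4.194 Ω.
First divider: V_A = V_DC · 4.194/(3.54 + 4.194) = 2.375 V.
V_B = V_A × 0.4078 = 0.9687 V.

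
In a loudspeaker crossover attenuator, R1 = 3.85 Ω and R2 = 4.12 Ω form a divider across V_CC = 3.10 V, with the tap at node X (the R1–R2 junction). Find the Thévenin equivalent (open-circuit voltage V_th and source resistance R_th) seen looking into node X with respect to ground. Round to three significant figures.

V_th ≈ 1.60 V, R_th ≈ 1.99 Ω

Open-circuit (no load on X): V_th = V_CC · R2/(R1 + R2) = 3.10 × 4.12/(3.850 + 4.12) = 1.603 V.
Looking into X with the source shorted: R_th = R1·R2/(R1+R2) = 3.850 × 4.12/7.970 = 1.990 Ω.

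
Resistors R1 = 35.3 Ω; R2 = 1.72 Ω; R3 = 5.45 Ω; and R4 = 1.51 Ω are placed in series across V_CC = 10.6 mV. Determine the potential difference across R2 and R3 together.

Total series resistance ΣR = 35.3 + 1.72 + 5.45 + 1.51 = 43.98 Ω.
R_{R2..R3} = 1.72 + 5.45 = 7.170 Ω.
By the voltage-divider rule, V = 10.6 × 7.170/43.98 = 1.728 mV.

V ≈ 1.73 mV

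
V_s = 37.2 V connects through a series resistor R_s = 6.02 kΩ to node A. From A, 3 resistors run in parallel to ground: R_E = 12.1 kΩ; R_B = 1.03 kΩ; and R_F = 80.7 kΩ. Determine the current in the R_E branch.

I ≈ 0.415 mA

Parallel bank: R_p = 1/(1/12.1 + 1/1.03 + 1/80.7) = 0.9382 kΩ.
V_A = 37.2 × 0.9382/6.958 = 5.016 V.
Branch current I = V_A/R_E = 5.016/12.1 = 0.4145 mA.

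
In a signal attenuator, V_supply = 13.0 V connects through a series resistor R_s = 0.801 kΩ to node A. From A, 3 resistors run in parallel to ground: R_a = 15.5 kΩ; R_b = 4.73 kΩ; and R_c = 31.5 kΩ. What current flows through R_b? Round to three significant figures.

Parallel bank: R_p = 1/(1/15.5 + 1/4.73 + 1/31.5) = 3.250 kΩ.
V_A = 13.0 × 3.250/4.051 = 10.43 V.
Branch current I = V_A/R_b = 10.43/4.73 = 2.205 mA.
(Check via current divider: I_total = 3.209 mA; share G_k/ΣG = 0.6871 → same result.)

I ≈ 2.20 mA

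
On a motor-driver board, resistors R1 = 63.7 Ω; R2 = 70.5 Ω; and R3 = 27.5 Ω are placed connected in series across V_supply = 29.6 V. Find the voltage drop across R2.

Series total: ΣR = 63.7 + 70.5 + 27.5 = 161.7 Ω.
Voltage divider: V = V_supply · (70.50 / 161.7) = 29.6 × 0.4360 = 12.91 V.

V ≈ 12.9 V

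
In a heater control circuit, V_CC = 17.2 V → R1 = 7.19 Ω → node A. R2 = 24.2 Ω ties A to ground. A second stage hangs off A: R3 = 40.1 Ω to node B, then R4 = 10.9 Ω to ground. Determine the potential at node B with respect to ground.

V_B ≈ 2.56 V

Node A sees R2 in parallel with the series input of stage 2, R3 + R4 = 51.00 Ω.
R2 ‖ (R3+R4) = 16.41 Ω.
So V_A = 17.2 × 0.6954 = 11.96 V.
Then the unloaded second divider: V_B = V_A × R4/(R3+R4) = 11.96 × 0.2137 = 2.556 V.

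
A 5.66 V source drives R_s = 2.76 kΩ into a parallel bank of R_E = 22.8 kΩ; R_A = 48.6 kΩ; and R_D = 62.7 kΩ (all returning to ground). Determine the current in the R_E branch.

Combine the parallel branches: R_p = (1/22.8 + 1/48.6 + 1/62.7)⁻¹ = 12.44 kΩ.
V_A = 5.66 × 12.44/15.20 = 4.632 V.
Branch current I = V_A/R_E = 4.632/22.8 = 0.2032 mA.
(Equivalently: I_total = 0.3724 mA, then current-divider fraction G_k/ΣG = 0.5456.)

I ≈ 0.203 mA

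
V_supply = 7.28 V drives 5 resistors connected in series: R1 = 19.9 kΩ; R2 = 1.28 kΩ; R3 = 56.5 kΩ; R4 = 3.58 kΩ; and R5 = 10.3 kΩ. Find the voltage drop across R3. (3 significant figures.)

V ≈ 4.49 V

Total series resistance ΣR = 19.9 + 1.28 + 56.5 + 3.58 + 10.3 = 91.56 kΩ.
V = V_supply · R/ΣR = 7.28 × 0.6171 = 4.492 V.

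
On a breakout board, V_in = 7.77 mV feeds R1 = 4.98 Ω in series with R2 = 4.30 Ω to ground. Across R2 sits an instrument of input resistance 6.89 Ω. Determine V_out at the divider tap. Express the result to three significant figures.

V_out ≈ 2.70 mV

First combine the lower leg with the load: R2 ‖ R_L = 2.648 Ω.
Now apply the divider: V_out = 7.77 × 0.3471 = 2.697 mV.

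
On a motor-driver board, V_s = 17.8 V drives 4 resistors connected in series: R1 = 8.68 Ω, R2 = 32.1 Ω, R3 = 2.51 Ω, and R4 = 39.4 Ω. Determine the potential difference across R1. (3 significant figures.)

Total series resistance ΣR = 8.68 + 32.1 + 2.51 + 39.4 = 82.69 Ω.
By the voltage-divider rule, V = 17.8 × 8.680/82.69 = 1.868 V.

V ≈ 1.87 V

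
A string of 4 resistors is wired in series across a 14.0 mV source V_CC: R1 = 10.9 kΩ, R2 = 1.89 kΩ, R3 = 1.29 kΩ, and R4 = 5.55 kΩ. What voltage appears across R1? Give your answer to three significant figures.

V ≈ 7.77 mV

Total series resistance ΣR = 10.9 + 1.89 + 1.29 + 5.55 = 19.63 kΩ.
By the voltage-divider rule, V = 14.0 × 10.90/19.63 = 7.774 mV.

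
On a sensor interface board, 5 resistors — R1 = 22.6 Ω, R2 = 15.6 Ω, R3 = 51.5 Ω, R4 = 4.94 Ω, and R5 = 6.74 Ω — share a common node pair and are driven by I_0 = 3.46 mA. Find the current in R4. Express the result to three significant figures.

I ≈ 1.46 mA

ΣG = 1/22.6 + 1/15.6 + 1/51.5 + 1/4.94 + 1/6.74 = 0.4786.
Current divider: I(R4) = I_0 · G_k/ΣG = 3.46 × (0.2024/0.4786) = 3.46 × 0.4230 = 1.464 mA.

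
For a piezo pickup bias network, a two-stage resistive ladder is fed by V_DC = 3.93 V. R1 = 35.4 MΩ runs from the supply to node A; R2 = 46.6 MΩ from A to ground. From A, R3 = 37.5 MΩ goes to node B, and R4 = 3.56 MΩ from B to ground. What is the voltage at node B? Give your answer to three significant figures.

Node A sees R2 in parallel with the series input of stage 2, R3 + R4 = 41.06 MΩ.
R2 ‖ (R3+R4) = 21.83 MΩ.
V_A = 3.93 × 21.83/(35.4 + 21.83) = 1.499 V.
Stage 2 is unloaded, so V_B = V_A · R4/(R3+R4) = 1.499 × 3.56/41.06 = 0.1300 V.

V_B ≈ 0.130 V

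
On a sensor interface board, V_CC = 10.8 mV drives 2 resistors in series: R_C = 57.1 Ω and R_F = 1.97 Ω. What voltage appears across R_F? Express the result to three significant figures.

V ≈ 0.360 mV

Total series resistance ΣR = 57.1 + 1.97 = 59.07 Ω.
Voltage divider: V = V_CC · (1.970 / 59.07) = 10.8 × 0.03335 = 0.3602 mV.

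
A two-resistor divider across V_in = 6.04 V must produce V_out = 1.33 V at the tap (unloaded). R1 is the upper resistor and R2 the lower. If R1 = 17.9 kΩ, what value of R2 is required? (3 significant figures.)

R2 ≈ 5.05 kΩ

V_out/V_in = R2/(R1+R2) = 0.2202.
R2 = R1 · 0.2202/(1 − 0.2202) = 5.055 kΩ.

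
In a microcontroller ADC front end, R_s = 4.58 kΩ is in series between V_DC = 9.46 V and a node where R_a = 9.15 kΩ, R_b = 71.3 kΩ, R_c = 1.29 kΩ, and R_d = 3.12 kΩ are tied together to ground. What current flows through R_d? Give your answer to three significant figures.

Parallel bank: R_p = 1/(1/9.15 + 1/71.3 + 1/1.29 + 1/3.12) = 0.8203 kΩ.
V_A = 9.46 × 0.8203/5.400 = 1.437 V.
I(R_d) = V_A / R_d = 1.437/3.12 = 0.4606 mA.

I ≈ 0.461 mA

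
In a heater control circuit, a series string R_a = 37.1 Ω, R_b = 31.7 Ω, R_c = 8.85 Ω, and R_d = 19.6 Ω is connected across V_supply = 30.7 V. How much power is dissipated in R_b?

The common current is I = 30.7/97.25 = 0.3157 A.
V(R_b) = I·R = 10.01 V; P = V·I = 10.01 × 0.3157 = 3.159 W.

P ≈ 3.16 W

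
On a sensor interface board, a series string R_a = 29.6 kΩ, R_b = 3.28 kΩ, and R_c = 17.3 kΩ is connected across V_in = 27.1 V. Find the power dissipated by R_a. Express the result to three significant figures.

The common current is I = 27.1/50.18 = 0.5401 mA.
P(R_a) = I²·R_a = (0.5401)² × 29.6 = 8.633 mW.

P ≈ 8.63 mW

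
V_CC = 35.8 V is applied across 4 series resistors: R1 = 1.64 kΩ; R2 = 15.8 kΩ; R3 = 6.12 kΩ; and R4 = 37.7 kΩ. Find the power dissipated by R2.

P ≈ 5.40 mW

Series current I = V_CC/ΣR = 35.8/61.26 = 0.5844 mA.
P(R2) = I²·R2 = (0.5844)² × 15.8 = 5.396 mW.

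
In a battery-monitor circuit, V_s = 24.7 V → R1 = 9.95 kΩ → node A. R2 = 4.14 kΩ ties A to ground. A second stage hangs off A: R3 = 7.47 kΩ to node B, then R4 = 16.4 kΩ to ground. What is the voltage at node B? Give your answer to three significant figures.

Looking into the second stage from A: R3 + R4 = 23.87 kΩ appears in parallel with R2.
R2 ‖ (R3+R4) = 3.528 kΩ.
First divider: V_A = V_s · 3.528/(9.95 + 3.528) = 6.466 V.
Stage 2 is unloaded, so V_B = V_A · R4/(R3+R4) = 6.466 × 16.4/23.87 = 4.442 V.

V_B ≈ 4.44 V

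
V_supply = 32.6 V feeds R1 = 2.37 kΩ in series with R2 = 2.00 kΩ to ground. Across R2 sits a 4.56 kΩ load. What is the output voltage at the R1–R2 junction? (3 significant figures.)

R2 ‖ R_L = (2.00 × 4.56)/(2.00 + 4.56) = 1.390 kΩ.
Voltage divider with the loaded lower leg: V_out = 32.6 × 1.390/(2.37 + 1.390) = 32.6 × 0.3697 = 12.05 V.

V_out ≈ 12.1 V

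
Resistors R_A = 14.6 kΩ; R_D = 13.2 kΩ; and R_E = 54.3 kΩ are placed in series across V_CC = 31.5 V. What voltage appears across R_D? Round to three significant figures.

ΣR = 14.6 + 13.2 + 54.3 = 82.10 kΩ.
By the voltage-divider rule, V = 31.5 × 13.20/82.10 = 5.065 V.

V ≈ 5.06 V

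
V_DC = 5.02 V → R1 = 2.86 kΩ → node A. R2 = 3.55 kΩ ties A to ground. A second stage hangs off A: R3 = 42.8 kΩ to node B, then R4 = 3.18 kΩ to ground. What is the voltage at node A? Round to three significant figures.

The second stage (R3 + R4 = 45.98 kΩ) loads node A in parallel with R2.
Effective lower resistance at A: R2 ‖ 45.98 = 3.296 kΩ.
First divider: V_A = V_DC · 3.296/(2.86 + 3.296) = 2.688 V.

V_A ≈ 2.69 V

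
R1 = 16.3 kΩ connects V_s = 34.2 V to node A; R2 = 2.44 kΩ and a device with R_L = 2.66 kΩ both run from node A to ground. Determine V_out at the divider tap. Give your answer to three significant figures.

V_out ≈ 2.48 V

R2 ‖ R_L = (2.44 × 2.66)/(2.44 + 2.66) = 1.273 kΩ.
Voltage divider with the loaded lower leg: V_out = 34.2 × 1.273/(16.3 + 1.273) = 34.2 × 0.07242 = 2.477 V.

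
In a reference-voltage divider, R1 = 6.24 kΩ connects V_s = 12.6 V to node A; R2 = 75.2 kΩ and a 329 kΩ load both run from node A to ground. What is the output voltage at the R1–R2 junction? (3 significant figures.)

V_out ≈ 11.4 V

The load sits in parallel with R2, giving an effective lower resistance R2' = R2·R_L/(R2+R_L) = 61.21 kΩ.
Voltage divider with the loaded lower leg: V_out = 12.6 × 61.21/(6.24 + 61.21) = 12.6 × 0.9075 = 11.43 V.
(Unloaded it would be 11.6 V; the load pulls it down.)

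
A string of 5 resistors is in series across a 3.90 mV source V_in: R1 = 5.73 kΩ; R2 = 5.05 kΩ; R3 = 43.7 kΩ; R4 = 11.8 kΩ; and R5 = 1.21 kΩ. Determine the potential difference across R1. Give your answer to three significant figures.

Total series resistance ΣR = 5.73 + 5.05 + 43.7 + 11.8 + 1.21 = 67.49 kΩ.
V = V_in · R/ΣR = 3.90 × 0.08490 = 0.3311 mV.

V ≈ 0.331 mV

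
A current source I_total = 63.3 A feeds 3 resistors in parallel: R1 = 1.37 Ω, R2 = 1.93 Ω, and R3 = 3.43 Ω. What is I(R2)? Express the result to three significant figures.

I ≈ 21.3 A

Conductances: ΣG = 1/1.37 + 1/1.93 + 1/3.43 = 1.540 (1/Ω).
Current divider: I(R2) = I_total · G_k/ΣG = 63.3 × (0.5181/1.540) = 63.3 × 0.3365 = 21.30 A.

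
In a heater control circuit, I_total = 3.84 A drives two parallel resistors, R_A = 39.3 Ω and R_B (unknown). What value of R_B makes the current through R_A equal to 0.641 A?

R_B ≈ 7.87 Ω

In a two-way split, I_A/I_total = R_B/(R_A + R_B).
With f = 0.1669, R_B = R_A · f/(1−f) = 39.3 × 0.2004 = 7.875 Ω.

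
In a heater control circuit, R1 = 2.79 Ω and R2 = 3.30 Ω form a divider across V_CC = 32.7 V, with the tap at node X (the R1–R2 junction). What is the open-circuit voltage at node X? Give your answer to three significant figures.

Open-circuit (no load on X): V_th = V_CC · R2/(R1 + R2) = 32.7 × 3.30/(2.790 + 3.30) = 17.72 V.

V_th ≈ 17.7 V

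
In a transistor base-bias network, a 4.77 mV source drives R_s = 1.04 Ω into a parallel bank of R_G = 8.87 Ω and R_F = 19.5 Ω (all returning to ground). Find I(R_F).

Parallel bank: R_p = 1/(1/8.87 + 1/19.5) = 6.097 Ω.
Node voltage V_A = V_supply · R_p/(R_s + R_p) = 4.77 × 0.8543 = 4.075 mV.
Branch current I = V_A/R_F = 4.075/19.5 = 0.2090 mA.

I ≈ 0.209 mA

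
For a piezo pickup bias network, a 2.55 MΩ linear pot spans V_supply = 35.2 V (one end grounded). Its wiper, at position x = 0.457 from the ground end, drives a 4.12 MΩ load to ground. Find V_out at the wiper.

Split the track: R_lower = x·R_p = 1.165 MΩ, R_upper = (1−x)·R_p = 1.385 MΩ.
(x·R_p) ‖ R_L = 0.9084 MΩ.
Loaded-divider output: V_out = 35.2 × 0.3962 = 13.94 V.
(Unloaded: V_out = x·V_supply = 16.1 V.)

V_out ≈ 13.9 V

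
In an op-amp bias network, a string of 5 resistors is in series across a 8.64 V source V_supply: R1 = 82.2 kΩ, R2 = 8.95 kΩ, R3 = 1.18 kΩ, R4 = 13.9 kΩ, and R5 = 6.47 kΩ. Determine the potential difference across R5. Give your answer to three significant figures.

Series total: ΣR = 82.2 + 8.95 + 1.18 + 13.9 + 6.47 = 112.7 kΩ.
By the voltage-divider rule, V = 8.64 × 6.470/112.7 = 0.4960 V.

V ≈ 0.496 V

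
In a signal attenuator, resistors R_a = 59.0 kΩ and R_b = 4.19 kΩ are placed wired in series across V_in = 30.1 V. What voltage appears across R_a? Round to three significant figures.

ΣR = 59.0 + 4.19 = 63.19 kΩ.
Voltage divider: V = V_in · (59.00 / 63.19) = 30.1 × 0.9337 = 28.10 V.

V ≈ 28.1 V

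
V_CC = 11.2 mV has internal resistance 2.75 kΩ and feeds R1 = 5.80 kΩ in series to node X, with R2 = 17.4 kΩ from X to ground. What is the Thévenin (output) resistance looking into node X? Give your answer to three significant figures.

R_th ≈ 5.73 kΩ

R1' = 2.75 + 5.80 = 8.550 kΩ (source resistance + R1).
Zeroing V_CC shorts the top of R1' to ground, so R_th = R1' ‖ R2 = 5.733 kΩ.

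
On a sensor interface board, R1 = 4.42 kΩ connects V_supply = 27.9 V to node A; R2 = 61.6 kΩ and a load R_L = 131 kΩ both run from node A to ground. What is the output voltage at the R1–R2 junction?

V_out ≈ 25.2 V

The load sits in parallel with R2, giving an effective lower resistance R2' = R2·R_L/(R2+R_L) = 41.90 kΩ.
Then V_out = V_supply · R2'/(R1 + R2') = 27.9 × 41.90/46.32 = 25.24 V.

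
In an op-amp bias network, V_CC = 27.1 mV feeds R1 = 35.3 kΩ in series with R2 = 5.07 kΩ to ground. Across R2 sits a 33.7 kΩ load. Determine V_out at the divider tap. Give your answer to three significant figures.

V_out ≈ 3.01 mV

The load sits in parallel with R2, giving an effective lower resistance R2' = R2·R_L/(R2+R_L) = 4.407 kΩ.
Then V_out = V_CC · R2'/(R1 + R2') = 27.1 × 4.407/39.71 = 3.008 mV.
(Unloaded it would be 3.40 mV; the load pulls it down.)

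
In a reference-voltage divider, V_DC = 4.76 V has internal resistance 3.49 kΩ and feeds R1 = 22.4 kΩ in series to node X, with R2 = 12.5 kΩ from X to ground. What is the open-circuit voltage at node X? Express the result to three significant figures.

R1' = 3.49 + 22.4 = 25.89 kΩ (source resistance + R1).
Open-circuit (no load on X): V_th = V_DC · R2/(R1' + R2) = 4.76 × 12.5/(25.89 + 12.5) = 1.550 V.

V_th ≈ 1.55 V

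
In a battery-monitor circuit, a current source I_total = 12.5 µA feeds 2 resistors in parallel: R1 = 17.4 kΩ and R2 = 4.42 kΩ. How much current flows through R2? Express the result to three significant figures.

For two parallel branches, I_k = I_total · (other R)/(sum of R).
So I = 12.5 × 17.4/21.82 = 9.968 µA.

I ≈ 9.97 µA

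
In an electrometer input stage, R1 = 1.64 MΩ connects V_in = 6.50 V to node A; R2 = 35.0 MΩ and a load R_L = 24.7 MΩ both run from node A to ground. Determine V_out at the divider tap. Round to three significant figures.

The load sits in parallel with R2, giving an effective lower resistance R2' = R2·R_L/(R2+R_L) = 14.48 MΩ.
Now apply the divider: V_out = 6.50 × 0.8983 = 5.839 V.

V_out ≈ 5.84 V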